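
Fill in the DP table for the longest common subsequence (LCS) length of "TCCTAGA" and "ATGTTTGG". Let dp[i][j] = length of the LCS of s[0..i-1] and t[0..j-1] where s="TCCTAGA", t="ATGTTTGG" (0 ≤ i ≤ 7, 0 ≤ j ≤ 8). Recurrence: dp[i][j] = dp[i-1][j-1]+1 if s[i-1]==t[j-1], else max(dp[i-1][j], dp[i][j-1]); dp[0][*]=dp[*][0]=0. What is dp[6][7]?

   ''  A  T  G  T  T  T  G  G
''  0  0  0  0  0  0  0  0  0
 T  0  0  1  1  1  1  1  1  1
 C  0  0  1  1  1  1  1  1  1
 C  0  0  1  1  1  1  1  1  1
 T  0  0  1  1  2  2  2  2  2
 A  0  1  1  1  2  2  2  2  2
 G  0  1  1  2  2  2  2  3  3
 A  0  1  1  2  2  2  2  3  3

3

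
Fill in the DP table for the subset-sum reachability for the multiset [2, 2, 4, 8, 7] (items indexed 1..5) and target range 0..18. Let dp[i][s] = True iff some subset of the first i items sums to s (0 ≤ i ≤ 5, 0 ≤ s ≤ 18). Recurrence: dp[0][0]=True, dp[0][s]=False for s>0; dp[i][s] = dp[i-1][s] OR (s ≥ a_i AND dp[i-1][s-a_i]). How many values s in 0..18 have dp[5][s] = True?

15

i\s   0   1   2   3   4   5   6   7   8   9  10  11  12  13  14  15  16  17  18
  0   T   F   F   F   F   F   F   F   F   F   F   F   F   F   F   F   F   F   F
  1   T   F   T   F   F   F   F   F   F   F   F   F   F   F   F   F   F   F   F
  2   T   F   T   F   T   F   F   F   F   F   F   F   F   F   F   F   F   F   F
  3   T   F   T   F   T   F   T   F   T   F   F   F   F   F   F   F   F   F   F
  4   T   F   T   F   T   F   T   F   T   F   T   F   T   F   T   F   T   F   F
  5   T   F   T   F   T   F   T   T   T   T   T   T   T   T   T   T   T   T   F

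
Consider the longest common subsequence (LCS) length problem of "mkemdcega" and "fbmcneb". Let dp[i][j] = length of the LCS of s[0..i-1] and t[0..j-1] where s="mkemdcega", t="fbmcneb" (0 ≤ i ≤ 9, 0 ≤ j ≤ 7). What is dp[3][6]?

   ''  f  b  m  c  n  e  b
''  0  0  0  0  0  0  0  0
 m  0  0  0  1  1  1  1  1
 k  0  0  0  1  1  1  1  1
 e  0  0  0  1  1  1  2  2
 m  0  0  0  1  1  1  2  2
 d  0  0  0  1  1  1  2  2
 c  0  0  0  1  2  2  2  2
 e  0  0  0  1  2  2  3  3
 g  0  0  0  1  2  2  3  3
 a  0  0  0  1  2  2  3  3

2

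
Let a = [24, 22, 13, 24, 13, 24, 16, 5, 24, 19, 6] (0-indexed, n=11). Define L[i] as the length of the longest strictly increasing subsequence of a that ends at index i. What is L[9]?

3

   i    0    1    2    3    4    5    6    7    8    9   10
a[i]   24   22   13   24   13   24   16    5   24   19    6
L[i]    1    1    1    2    1    2    2    1    3    3    2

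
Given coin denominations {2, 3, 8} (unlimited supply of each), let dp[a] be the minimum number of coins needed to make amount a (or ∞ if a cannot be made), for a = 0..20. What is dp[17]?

4

 a  0  1  2  3  4  5  6  7  8  9 10 11 12 13 14 15 16 17 18 19 20
dp  0  -  1  1  2  2  2  3  1  3  2  2  3  3  3  4  2  4  3  3  4
(- denotes ∞ / unreachable)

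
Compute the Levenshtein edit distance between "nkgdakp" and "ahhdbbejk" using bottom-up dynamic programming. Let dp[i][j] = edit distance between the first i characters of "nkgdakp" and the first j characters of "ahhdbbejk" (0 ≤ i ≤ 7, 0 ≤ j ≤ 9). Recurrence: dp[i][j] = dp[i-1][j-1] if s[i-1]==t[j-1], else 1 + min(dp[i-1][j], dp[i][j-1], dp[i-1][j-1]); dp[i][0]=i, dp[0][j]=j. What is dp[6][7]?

6

   ''  a  h  h  d  b  b  e  j  k
''  0  1  2  3  4  5  6  7  8  9
 n  1  1  2  3  4  5  6  7  8  9
 k  2  2  2  3  4  5  6  7  8  8
 g  3  3  3  3  4  5  6  7  8  9
 d  4  4  4  4  3  4  5  6  7  8
 a  5  4  5  5  4  4  5  6  7  8
 k  6  5  5  6  5  5  5  6  7  7
 p  7  6  6  6  6  6  6  6  7  8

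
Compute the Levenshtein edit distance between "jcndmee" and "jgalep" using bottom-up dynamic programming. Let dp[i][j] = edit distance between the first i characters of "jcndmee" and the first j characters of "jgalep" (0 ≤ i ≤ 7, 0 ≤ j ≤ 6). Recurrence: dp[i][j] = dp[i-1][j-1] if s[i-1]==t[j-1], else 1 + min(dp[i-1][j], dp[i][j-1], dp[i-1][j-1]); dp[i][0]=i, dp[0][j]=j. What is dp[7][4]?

6

   ''  j  g  a  l  e  p
''  0  1  2  3  4  5  6
 j  1  0  1  2  3  4  5
 c  2  1  1  2  3  4  5
 n  3  2  2  2  3  4  5
 d  4  3  3  3  3  4  5
 m  5  4  4  4  4  4  5
 e  6  5  5  5  5  4  5
 e  7  6  6  6  6  5  5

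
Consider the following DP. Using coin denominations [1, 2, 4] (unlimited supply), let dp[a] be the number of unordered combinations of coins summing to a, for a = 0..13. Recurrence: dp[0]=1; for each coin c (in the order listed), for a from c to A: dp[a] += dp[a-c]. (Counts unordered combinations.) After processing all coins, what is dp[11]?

after  coin     0     1     2     3     4     5     6     7     8     9    10    11    12    13
          1     1     1     1     1     1     1     1     1     1     1     1     1     1     1
          2     1     1     2     2     3     3     4     4     5     5     6     6     7     7
          4     1     1     2     2     4     4     6     6     9     9    12    12    16    16

12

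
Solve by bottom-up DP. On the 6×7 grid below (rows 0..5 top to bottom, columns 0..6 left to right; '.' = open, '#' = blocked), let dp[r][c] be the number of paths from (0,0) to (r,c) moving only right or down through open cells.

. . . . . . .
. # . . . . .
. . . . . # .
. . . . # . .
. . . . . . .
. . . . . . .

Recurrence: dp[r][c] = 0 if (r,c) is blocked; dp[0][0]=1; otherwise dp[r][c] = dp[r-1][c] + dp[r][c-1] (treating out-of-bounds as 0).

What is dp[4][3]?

15

r\c   0   1   2   3   4   5   6
  0   1   1   1   1   1   1   1
  1   1   0   1   2   3   4   5
  2   1   1   2   4   7   0   5
  3   1   2   4   8   0   0   5
  4   1   3   7  15  15  15  20
  5   1   4  11  26  41  56  76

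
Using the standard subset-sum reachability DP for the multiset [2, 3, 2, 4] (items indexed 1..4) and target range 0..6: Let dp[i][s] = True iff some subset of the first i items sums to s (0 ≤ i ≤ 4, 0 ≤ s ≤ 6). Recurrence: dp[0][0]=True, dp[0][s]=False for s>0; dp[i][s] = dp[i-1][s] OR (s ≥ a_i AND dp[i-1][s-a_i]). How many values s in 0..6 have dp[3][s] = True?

5

i\s   0   1   2   3   4   5   6
  0   T   F   F   F   F   F   F
  1   T   F   T   F   F   F   F
  2   T   F   T   T   F   T   F
  3   T   F   T   T   T   T   F
  4   T   F   T   T   T   T   T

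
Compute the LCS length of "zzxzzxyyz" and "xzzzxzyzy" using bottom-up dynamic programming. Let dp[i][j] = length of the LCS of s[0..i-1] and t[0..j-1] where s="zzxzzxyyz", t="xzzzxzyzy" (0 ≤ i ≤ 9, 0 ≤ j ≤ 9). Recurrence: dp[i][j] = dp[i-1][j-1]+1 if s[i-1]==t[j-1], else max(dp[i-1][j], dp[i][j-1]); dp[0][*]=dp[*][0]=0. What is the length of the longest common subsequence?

6

   ''  x  z  z  z  x  z  y  z  y
''  0  0  0  0  0  0  0  0  0  0
 z  0  0  1  1  1  1  1  1  1  1
 z  0  0  1  2  2  2  2  2  2  2
 x  0  1  1  2  2  3  3  3  3  3
 z  0  1  2  2  3  3  4  4  4  4
 z  0  1  2  3  3  3  4  4  5  5
 x  0  1  2  3  3  4  4  4  5  5
 y  0  1  2  3  3  4  4  5  5  6
 y  0  1  2  3  3  4  4  5  5  6
 z  0  1  2  3  4  4  5  5  6  6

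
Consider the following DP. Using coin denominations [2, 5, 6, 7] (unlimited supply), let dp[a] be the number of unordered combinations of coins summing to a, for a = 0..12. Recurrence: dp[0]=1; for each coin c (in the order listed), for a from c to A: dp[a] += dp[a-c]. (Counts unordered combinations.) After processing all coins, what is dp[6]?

after  coin     0     1     2     3     4     5     6     7     8     9    10    11    12
          2     1     0     1     0     1     0     1     0     1     0     1     0     1
          5     1     0     1     0     1     1     1     1     1     1     2     1     2
          6     1     0     1     0     1     1     2     1     2     1     3     2     4
          7     1     0     1     0     1     1     2     2     2     2     3     3     5

2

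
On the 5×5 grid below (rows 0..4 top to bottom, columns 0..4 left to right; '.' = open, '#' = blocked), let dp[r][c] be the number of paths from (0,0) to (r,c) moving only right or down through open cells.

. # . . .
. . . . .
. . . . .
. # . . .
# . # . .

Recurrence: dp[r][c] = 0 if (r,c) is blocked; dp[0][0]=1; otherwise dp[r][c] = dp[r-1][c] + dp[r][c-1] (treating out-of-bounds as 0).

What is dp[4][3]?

r\c   0   1   2   3   4
  0   1   0   0   0   0
  1   1   1   1   1   1
  2   1   2   3   4   5
  3   1   0   3   7  12
  4   0   0   0   7  19

7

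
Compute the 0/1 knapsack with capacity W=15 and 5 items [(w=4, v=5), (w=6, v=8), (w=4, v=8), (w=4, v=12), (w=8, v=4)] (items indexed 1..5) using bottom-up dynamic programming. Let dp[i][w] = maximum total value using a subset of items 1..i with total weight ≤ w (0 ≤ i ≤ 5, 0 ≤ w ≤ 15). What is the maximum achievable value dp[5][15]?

i\w   0   1   2   3   4   5   6   7   8   9  10  11  12  13  14  15
  0   0   0   0   0   0   0   0   0   0   0   0   0   0   0   0   0
  1   0   0   0   0   5   5   5   5   5   5   5   5   5   5   5   5
  2   0   0   0   0   5   5   8   8   8   8  13  13  13  13  13  13
  3   0   0   0   0   8   8   8   8  13  13  16  16  16  16  21  21
  4   0   0   0   0  12  12  12  12  20  20  20  20  25  25  28  28
  5   0   0   0   0  12  12  12  12  20  20  20  20  25  25  28  28

28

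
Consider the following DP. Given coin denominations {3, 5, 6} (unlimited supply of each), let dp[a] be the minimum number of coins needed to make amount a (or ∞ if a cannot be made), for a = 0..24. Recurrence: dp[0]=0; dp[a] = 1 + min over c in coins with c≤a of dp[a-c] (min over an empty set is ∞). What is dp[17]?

3

 a  0  1  2  3  4  5  6  7  8  9 10 11 12 13 14 15 16 17 18 19 20 21 22 23 24
dp  0  -  -  1  -  1  1  -  2  2  2  2  2  3  3  3  3  3  3  4  4  4  4  4  4
(- denotes ∞ / unreachable)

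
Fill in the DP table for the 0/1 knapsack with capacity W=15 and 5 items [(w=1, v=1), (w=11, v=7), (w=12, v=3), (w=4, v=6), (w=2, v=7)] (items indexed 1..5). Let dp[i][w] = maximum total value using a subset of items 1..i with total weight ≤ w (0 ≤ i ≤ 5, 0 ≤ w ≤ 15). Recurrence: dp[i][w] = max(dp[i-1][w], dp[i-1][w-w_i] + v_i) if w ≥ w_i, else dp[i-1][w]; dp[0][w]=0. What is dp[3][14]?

8

i\w   0   1   2   3   4   5   6   7   8   9  10  11  12  13  14  15
  0   0   0   0   0   0   0   0   0   0   0   0   0   0   0   0   0
  1   0   1   1   1   1   1   1   1   1   1   1   1   1   1   1   1
  2   0   1   1   1   1   1   1   1   1   1   1   7   8   8   8   8
  3   0   1   1   1   1   1   1   1   1   1   1   7   8   8   8   8
  4   0   1   1   1   6   7   7   7   7   7   7   7   8   8   8  13
  5   0   1   7   8   8   8  13  14  14  14  14  14  14  14  15  15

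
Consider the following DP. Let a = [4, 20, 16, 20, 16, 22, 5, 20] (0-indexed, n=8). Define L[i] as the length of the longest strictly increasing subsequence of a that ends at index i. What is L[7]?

3

   i    0    1    2    3    4    5    6    7
a[i]    4   20   16   20   16   22    5   20
L[i]    1    2    2    3    2    4    2    3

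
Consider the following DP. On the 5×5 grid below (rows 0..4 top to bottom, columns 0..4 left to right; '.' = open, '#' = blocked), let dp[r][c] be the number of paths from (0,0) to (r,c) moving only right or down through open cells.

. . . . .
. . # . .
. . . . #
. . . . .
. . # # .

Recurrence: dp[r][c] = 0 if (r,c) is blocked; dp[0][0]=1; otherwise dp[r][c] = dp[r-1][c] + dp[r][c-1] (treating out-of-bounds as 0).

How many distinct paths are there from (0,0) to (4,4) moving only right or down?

11

r\c   0   1   2   3   4
  0   1   1   1   1   1
  1   1   2   0   1   2
  2   1   3   3   4   0
  3   1   4   7  11  11
  4   1   5   0   0  11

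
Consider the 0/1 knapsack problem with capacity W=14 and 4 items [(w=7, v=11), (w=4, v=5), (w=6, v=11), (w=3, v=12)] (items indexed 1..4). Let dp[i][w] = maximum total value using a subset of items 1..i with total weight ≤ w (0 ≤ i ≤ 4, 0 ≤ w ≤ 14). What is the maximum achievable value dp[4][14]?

i\w   0   1   2   3   4   5   6   7   8   9  10  11  12  13  14
  0   0   0   0   0   0   0   0   0   0   0   0   0   0   0   0
  1   0   0   0   0   0   0   0  11  11  11  11  11  11  11  11
  2   0   0   0   0   5   5   5  11  11  11  11  16  16  16  16
  3   0   0   0   0   5   5  11  11  11  11  16  16  16  22  22
  4   0   0   0  12  12  12  12  17  17  23  23  23  23  28  28

28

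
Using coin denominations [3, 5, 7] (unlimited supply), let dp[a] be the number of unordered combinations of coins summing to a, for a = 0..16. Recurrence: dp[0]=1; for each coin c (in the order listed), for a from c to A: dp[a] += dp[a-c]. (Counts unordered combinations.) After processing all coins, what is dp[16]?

2

after  coin     0     1     2     3     4     5     6     7     8     9    10    11    12    13    14    15    16
          3     1     0     0     1     0     0     1     0     0     1     0     0     1     0     0     1     0
          5     1     0     0     1     0     1     1     0     1     1     1     1     1     1     1     2     1
          7     1     0     0     1     0     1     1     1     1     1     2     1     2     2     2     3     2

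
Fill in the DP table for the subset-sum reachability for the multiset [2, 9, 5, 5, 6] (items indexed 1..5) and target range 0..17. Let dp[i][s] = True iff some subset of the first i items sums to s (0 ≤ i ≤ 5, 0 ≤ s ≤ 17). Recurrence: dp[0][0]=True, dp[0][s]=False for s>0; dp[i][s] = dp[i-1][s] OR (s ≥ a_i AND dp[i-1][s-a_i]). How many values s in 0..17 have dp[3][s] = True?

8

i\s   0   1   2   3   4   5   6   7   8   9  10  11  12  13  14  15  16  17
  0   T   F   F   F   F   F   F   F   F   F   F   F   F   F   F   F   F   F
  1   T   F   T   F   F   F   F   F   F   F   F   F   F   F   F   F   F   F
  2   T   F   T   F   F   F   F   F   F   T   F   T   F   F   F   F   F   F
  3   T   F   T   F   F   T   F   T   F   T   F   T   F   F   T   F   T   F
  4   T   F   T   F   F   T   F   T   F   T   T   T   T   F   T   F   T   F
  5   T   F   T   F   F   T   T   T   T   T   T   T   T   T   T   T   T   T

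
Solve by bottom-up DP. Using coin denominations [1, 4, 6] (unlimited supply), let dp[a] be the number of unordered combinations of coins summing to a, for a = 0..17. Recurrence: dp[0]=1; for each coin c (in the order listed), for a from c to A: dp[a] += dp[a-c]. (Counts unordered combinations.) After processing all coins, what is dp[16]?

after  coin     0     1     2     3     4     5     6     7     8     9    10    11    12    13    14    15    16    17
          1     1     1     1     1     1     1     1     1     1     1     1     1     1     1     1     1     1     1
          4     1     1     1     1     2     2     2     2     3     3     3     3     4     4     4     4     5     5
          6     1     1     1     1     2     2     3     3     4     4     5     5     7     7     8     8    10    10

10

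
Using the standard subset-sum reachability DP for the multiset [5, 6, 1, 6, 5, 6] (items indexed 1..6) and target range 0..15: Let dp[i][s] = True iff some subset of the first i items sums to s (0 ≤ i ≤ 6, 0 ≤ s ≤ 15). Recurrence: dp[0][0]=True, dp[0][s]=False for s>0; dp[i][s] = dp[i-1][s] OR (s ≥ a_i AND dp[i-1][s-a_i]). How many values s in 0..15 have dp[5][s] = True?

i\s   0   1   2   3   4   5   6   7   8   9  10  11  12  13  14  15
  0   T   F   F   F   F   F   F   F   F   F   F   F   F   F   F   F
  1   T   F   F   F   F   T   F   F   F   F   F   F   F   F   F   F
  2   T   F   F   F   F   T   T   F   F   F   F   T   F   F   F   F
  3   T   T   F   F   F   T   T   T   F   F   F   T   T   F   F   F
  4   T   T   F   F   F   T   T   T   F   F   F   T   T   T   F   F
  5   T   T   F   F   F   T   T   T   F   F   T   T   T   T   F   F
  6   T   T   F   F   F   T   T   T   F   F   T   T   T   T   F   F

9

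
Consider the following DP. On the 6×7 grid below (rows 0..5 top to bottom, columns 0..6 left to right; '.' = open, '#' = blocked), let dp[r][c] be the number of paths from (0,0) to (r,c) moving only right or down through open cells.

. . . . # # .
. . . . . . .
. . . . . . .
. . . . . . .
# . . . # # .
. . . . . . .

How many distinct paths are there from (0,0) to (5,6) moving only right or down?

r\c   0   1   2   3   4   5   6
  0   1   1   1   1   0   0   0
  1   1   2   3   4   4   4   4
  2   1   3   6  10  14  18  22
  3   1   4  10  20  34  52  74
  4   0   4  14  34   0   0  74
  5   0   4  18  52  52  52 126

126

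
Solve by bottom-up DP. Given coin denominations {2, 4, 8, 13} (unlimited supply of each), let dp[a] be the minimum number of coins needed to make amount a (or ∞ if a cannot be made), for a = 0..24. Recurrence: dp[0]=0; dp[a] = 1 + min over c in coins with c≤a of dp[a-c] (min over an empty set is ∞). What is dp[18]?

3

 a  0  1  2  3  4  5  6  7  8  9 10 11 12 13 14 15 16 17 18 19 20 21 22 23 24
dp  0  -  1  -  1  -  2  -  1  -  2  -  2  1  3  2  2  2  3  3  3  2  4  3  3
(- denotes ∞ / unreachable)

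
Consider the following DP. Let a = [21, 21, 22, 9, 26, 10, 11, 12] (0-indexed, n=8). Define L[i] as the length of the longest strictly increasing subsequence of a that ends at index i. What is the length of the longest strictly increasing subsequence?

   i    0    1    2    3    4    5    6    7
a[i]   21   21   22    9   26   10   11   12
L[i]    1    1    2    1    3    2    3    4

4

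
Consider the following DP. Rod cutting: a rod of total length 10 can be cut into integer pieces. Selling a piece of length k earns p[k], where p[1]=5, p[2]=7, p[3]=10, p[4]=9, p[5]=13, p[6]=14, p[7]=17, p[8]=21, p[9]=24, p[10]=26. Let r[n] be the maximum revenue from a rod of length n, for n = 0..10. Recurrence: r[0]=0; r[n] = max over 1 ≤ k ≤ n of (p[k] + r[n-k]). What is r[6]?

30

   n    0    1    2    3    4    5    6    7    8    9   10
r[n]    0    5   10   15   20   25   30   35   40   45   50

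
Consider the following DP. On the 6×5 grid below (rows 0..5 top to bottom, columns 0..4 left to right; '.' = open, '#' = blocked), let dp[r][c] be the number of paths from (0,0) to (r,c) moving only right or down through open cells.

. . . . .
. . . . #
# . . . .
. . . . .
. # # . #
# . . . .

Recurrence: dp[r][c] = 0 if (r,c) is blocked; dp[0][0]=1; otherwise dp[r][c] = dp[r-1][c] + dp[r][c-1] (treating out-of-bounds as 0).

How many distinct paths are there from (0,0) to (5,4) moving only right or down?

16

r\c   0   1   2   3   4
  0   1   1   1   1   1
  1   1   2   3   4   0
  2   0   2   5   9   9
  3   0   2   7  16  25
  4   0   0   0  16   0
  5   0   0   0  16  16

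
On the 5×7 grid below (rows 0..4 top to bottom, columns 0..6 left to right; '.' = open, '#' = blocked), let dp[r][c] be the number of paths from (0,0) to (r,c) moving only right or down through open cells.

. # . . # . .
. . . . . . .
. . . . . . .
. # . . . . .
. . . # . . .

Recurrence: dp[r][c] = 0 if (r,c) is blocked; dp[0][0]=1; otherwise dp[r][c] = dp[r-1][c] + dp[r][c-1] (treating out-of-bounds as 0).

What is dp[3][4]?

r\c   0   1   2   3   4   5   6
  0   1   0   0   0   0   0   0
  1   1   1   1   1   1   1   1
  2   1   2   3   4   5   6   7
  3   1   0   3   7  12  18  25
  4   1   1   4   0  12  30  55

12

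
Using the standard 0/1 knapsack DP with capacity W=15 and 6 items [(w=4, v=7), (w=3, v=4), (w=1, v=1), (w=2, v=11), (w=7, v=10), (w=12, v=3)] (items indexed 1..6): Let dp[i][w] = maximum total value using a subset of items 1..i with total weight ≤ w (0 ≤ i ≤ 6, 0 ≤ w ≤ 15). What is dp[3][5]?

i\w   0   1   2   3   4   5   6   7   8   9  10  11  12  13  14  15
  0   0   0   0   0   0   0   0   0   0   0   0   0   0   0   0   0
  1   0   0   0   0   7   7   7   7   7   7   7   7   7   7   7   7
  2   0   0   0   4   7   7   7  11  11  11  11  11  11  11  11  11
  3   0   1   1   4   7   8   8  11  12  12  12  12  12  12  12  12
  4   0   1  11  12  12  15  18  19  19  22  23  23  23  23  23  23
  5   0   1  11  12  12  15  18  19  19  22  23  23  25  28  29  29
  6   0   1  11  12  12  15  18  19  19  22  23  23  25  28  29  29

8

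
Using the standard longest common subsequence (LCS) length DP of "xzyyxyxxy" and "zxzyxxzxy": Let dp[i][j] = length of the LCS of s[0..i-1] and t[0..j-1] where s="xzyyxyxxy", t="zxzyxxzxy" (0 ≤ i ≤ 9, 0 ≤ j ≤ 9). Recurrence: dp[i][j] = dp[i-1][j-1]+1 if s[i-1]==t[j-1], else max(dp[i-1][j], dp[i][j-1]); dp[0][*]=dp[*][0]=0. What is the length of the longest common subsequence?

   ''  z  x  z  y  x  x  z  x  y
''  0  0  0  0  0  0  0  0  0  0
 x  0  0  1  1  1  1  1  1  1  1
 z  0  1  1  2  2  2  2  2  2  2
 y  0  1  1  2  3  3  3  3  3  3
 y  0  1  1  2  3  3  3  3  3  4
 x  0  1  2  2  3  4  4  4  4  4
 y  0  1  2  2  3  4  4  4  4  5
 x  0  1  2  2  3  4  5  5  5  5
 x  0  1  2  2  3  4  5  5  6  6
 y  0  1  2  2  3  4  5  5  6  7

7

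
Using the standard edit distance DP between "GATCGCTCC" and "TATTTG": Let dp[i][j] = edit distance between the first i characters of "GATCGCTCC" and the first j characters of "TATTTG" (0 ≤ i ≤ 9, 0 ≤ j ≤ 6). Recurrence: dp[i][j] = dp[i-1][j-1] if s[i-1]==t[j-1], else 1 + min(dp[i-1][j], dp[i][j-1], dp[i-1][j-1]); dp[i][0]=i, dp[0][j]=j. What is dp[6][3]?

   ''  T  A  T  T  T  G
''  0  1  2  3  4  5  6
 G  1  1  2  3  4  5  5
 A  2  2  1  2  3  4  5
 T  3  2  2  1  2  3  4
 C  4  3  3  2  2  3  4
 G  5  4  4  3  3  3  3
 C  6  5  5  4  4  4  4
 T  7  6  6  5  4  4  5
 C  8  7  7  6  5  5  5
 C  9  8  8  7  6  6  6

4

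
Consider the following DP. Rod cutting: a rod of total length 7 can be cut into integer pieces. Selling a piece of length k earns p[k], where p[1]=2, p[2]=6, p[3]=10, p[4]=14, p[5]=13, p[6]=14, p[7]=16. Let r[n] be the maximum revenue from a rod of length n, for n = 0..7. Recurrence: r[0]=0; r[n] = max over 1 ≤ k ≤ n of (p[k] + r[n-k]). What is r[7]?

   n    0    1    2    3    4    5    6    7
r[n]    0    2    6   10   14   16   20   24

24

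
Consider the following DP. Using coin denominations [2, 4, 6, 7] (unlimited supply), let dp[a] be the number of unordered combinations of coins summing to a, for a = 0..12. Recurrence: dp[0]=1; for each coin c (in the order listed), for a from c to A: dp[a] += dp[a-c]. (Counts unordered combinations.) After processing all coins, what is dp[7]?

1

after  coin     0     1     2     3     4     5     6     7     8     9    10    11    12
          2     1     0     1     0     1     0     1     0     1     0     1     0     1
          4     1     0     1     0     2     0     2     0     3     0     3     0     4
          6     1     0     1     0     2     0     3     0     4     0     5     0     7
          7     1     0     1     0     2     0     3     1     4     1     5     2     7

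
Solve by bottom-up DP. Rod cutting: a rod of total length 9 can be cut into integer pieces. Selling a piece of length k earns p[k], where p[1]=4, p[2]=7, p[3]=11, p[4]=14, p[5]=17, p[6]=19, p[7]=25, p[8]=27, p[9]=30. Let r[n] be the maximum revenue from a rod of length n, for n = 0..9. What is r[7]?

   n    0    1    2    3    4    5    6    7    8    9
r[n]    0    4    8   12   16   20   24   28   32   36

28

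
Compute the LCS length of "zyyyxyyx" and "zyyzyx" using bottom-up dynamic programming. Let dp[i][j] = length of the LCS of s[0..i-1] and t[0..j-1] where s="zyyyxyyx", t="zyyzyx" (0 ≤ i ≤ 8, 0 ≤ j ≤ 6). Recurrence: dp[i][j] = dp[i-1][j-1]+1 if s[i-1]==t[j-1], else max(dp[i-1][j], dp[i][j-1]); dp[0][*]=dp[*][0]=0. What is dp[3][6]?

3

   ''  z  y  y  z  y  x
''  0  0  0  0  0  0  0
 z  0  1  1  1  1  1  1
 y  0  1  2  2  2  2  2
 y  0  1  2  3  3  3  3
 y  0  1  2  3  3  4  4
 x  0  1  2  3  3  4  5
 y  0  1  2  3  3  4  5
 y  0  1  2  3  3  4  5
 x  0  1  2  3  3  4  5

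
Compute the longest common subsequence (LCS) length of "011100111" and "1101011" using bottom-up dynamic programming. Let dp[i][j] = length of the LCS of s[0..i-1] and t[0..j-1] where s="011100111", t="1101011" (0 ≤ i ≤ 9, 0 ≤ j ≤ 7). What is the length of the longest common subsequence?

   ''  1  1  0  1  0  1  1
''  0  0  0  0  0  0  0  0
 0  0  0  0  1  1  1  1  1
 1  0  1  1  1  2  2  2  2
 1  0  1  2  2  2  2  3  3
 1  0  1  2  2  3  3  3  4
 0  0  1  2  3  3  4  4  4
 0  0  1  2  3  3  4  4  4
 1  0  1  2  3  4  4  5  5
 1  0  1  2  3  4  4  5  6
 1  0  1  2  3  4  4  5  6

6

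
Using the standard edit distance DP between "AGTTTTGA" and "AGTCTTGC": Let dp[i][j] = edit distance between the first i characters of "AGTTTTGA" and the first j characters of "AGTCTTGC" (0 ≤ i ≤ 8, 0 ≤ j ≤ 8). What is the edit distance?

2

   ''  A  G  T  C  T  T  G  C
''  0  1  2  3  4  5  6  7  8
 A  1  0  1  2  3  4  5  6  7
 G  2  1  0  1  2  3  4  5  6
 T  3  2  1  0  1  2  3  4  5
 T  4  3  2  1  1  1  2  3  4
 T  5  4  3  2  2  1  1  2  3
 T  6  5  4  3  3  2  1  2  3
 G  7  6  5  4  4  3  2  1  2
 A  8  7  6  5  5  4  3  2  2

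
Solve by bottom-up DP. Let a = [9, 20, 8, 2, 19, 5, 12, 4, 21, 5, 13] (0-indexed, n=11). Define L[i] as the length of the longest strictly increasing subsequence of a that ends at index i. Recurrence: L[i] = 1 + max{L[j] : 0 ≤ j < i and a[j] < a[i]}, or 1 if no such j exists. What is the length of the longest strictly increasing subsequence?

   i    0    1    2    3    4    5    6    7    8    9   10
a[i]    9   20    8    2   19    5   12    4   21    5   13
L[i]    1    2    1    1    2    2    3    2    4    3    4

4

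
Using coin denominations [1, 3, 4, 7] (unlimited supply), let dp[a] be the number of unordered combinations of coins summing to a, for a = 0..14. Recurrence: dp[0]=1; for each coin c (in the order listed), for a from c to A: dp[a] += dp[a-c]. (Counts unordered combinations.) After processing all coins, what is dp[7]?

6

after  coin     0     1     2     3     4     5     6     7     8     9    10    11    12    13    14
          1     1     1     1     1     1     1     1     1     1     1     1     1     1     1     1
          3     1     1     1     2     2     2     3     3     3     4     4     4     5     5     5
          4     1     1     1     2     3     3     4     5     6     7     8     9    11    12    13
          7     1     1     1     2     3     3     4     6     7     8    10    12    14    16    19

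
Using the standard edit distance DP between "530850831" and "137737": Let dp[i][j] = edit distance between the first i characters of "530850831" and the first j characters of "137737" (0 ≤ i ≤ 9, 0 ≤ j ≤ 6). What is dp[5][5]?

   ''  1  3  7  7  3  7
''  0  1  2  3  4  5  6
 5  1  1  2  3  4  5  6
 3  2  2  1  2  3  4  5
 0  3  3  2  2  3  4  5
 8  4  4  3  3  3  4  5
 5  5  5  4  4  4  4  5
 0  6  6  5  5  5  5  5
 8  7  7  6  6  6  6  6
 3  8  8  7  7  7  6  7
 1  9  8  8  8  8  7  7

4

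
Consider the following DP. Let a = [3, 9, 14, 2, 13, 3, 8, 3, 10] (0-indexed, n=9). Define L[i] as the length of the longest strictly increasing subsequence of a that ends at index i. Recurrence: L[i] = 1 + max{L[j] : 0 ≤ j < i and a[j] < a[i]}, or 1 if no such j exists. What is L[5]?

   i    0    1    2    3    4    5    6    7    8
a[i]    3    9   14    2   13    3    8    3   10
L[i]    1    2    3    1    3    2    3    2    4

2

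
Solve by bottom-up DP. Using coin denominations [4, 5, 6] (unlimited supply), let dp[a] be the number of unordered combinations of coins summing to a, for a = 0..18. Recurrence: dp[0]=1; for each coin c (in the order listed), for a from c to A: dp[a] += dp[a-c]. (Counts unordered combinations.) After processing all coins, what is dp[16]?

3

after  coin     0     1     2     3     4     5     6     7     8     9    10    11    12    13    14    15    16    17    18
          4     1     0     0     0     1     0     0     0     1     0     0     0     1     0     0     0     1     0     0
          5     1     0     0     0     1     1     0     0     1     1     1     0     1     1     1     1     1     1     1
          6     1     0     0     0     1     1     1     0     1     1     2     1     2     1     2     2     3     2     3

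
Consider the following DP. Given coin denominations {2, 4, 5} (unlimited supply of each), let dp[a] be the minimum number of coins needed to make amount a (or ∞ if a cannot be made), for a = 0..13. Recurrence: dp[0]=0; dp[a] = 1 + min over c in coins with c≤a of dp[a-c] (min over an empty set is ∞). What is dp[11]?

 a  0  1  2  3  4  5  6  7  8  9 10 11 12 13
dp  0  -  1  -  1  1  2  2  2  2  2  3  3  3
(- denotes ∞ / unreachable)

3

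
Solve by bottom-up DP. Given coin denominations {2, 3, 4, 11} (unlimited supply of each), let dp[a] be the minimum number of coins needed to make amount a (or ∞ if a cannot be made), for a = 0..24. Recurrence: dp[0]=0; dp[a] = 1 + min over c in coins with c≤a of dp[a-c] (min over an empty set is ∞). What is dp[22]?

2

 a  0  1  2  3  4  5  6  7  8  9 10 11 12 13 14 15 16 17 18 19 20 21 22 23 24
dp  0  -  1  1  1  2  2  2  2  3  3  1  3  2  2  2  3  3  3  3  4  4  2  4  3
(- denotes ∞ / unreachable)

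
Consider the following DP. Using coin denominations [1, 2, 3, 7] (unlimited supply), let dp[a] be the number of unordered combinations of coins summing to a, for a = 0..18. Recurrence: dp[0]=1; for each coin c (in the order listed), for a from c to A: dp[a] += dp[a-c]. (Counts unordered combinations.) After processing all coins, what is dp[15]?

38

after  coin     0     1     2     3     4     5     6     7     8     9    10    11    12    13    14    15    16    17    18
          1     1     1     1     1     1     1     1     1     1     1     1     1     1     1     1     1     1     1     1
          2     1     1     2     2     3     3     4     4     5     5     6     6     7     7     8     8     9     9    10
          3     1     1     2     3     4     5     7     8    10    12    14    16    19    21    24    27    30    33    37
          7     1     1     2     3     4     5     7     9    11    14    17    20    24    28    33    38    44    50    57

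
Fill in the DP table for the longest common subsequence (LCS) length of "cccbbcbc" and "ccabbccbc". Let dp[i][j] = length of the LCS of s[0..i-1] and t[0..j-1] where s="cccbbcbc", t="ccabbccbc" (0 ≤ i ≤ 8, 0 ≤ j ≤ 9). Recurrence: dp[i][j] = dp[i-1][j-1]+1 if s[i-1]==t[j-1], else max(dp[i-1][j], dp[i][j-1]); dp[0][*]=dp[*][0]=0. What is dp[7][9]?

   ''  c  c  a  b  b  c  c  b  c
''  0  0  0  0  0  0  0  0  0  0
 c  0  1  1  1  1  1  1  1  1  1
 c  0  1  2  2  2  2  2  2  2  2
 c  0  1  2  2  2  2  3  3  3  3
 b  0  1  2  2  3  3  3  3  4  4
 b  0  1  2  2  3  4  4  4  4  4
 c  0  1  2  2  3  4  5  5  5  5
 b  0  1  2  2  3  4  5  5  6  6
 c  0  1  2  2  3  4  5  6  6  7

6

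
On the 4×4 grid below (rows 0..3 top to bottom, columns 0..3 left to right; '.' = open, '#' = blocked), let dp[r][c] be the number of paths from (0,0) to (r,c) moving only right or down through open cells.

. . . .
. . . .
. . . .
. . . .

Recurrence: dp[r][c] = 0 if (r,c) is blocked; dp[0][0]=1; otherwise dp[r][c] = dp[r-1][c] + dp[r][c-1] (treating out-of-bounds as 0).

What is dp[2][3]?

10

r\c   0   1   2   3
  0   1   1   1   1
  1   1   2   3   4
  2   1   3   6  10
  3   1   4  10  20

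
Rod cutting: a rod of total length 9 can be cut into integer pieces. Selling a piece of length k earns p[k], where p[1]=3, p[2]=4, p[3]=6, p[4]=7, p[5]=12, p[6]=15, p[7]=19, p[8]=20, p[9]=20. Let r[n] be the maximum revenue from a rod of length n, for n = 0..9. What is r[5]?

15

   n    0    1    2    3    4    5    6    7    8    9
r[n]    0    3    6    9   12   15   18   21   24   27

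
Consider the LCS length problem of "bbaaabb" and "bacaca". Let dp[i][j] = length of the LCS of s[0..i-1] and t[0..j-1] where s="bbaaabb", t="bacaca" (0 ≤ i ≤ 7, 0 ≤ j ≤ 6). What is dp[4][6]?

3

   ''  b  a  c  a  c  a
''  0  0  0  0  0  0  0
 b  0  1  1  1  1  1  1
 b  0  1  1  1  1  1  1
 a  0  1  2  2  2  2  2
 a  0  1  2  2  3  3  3
 a  0  1  2  2  3  3  4
 b  0  1  2  2  3  3  4
 b  0  1  2  2  3  3  4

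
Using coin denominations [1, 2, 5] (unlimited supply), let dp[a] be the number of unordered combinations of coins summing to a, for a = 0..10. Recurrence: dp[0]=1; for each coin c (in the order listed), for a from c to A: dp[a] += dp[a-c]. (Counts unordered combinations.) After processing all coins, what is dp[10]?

10

after  coin     0     1     2     3     4     5     6     7     8     9    10
          1     1     1     1     1     1     1     1     1     1     1     1
          2     1     1     2     2     3     3     4     4     5     5     6
          5     1     1     2     2     3     4     5     6     7     8    10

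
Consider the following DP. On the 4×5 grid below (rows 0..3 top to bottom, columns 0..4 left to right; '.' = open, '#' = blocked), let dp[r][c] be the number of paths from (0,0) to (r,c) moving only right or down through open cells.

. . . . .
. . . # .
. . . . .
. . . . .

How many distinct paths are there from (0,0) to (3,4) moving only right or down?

23

r\c   0   1   2   3   4
  0   1   1   1   1   1
  1   1   2   3   0   1
  2   1   3   6   6   7
  3   1   4  10  16  23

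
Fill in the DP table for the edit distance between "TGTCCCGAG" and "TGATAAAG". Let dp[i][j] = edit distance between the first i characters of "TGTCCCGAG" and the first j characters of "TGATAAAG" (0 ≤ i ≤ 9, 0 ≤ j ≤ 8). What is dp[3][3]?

   ''  T  G  A  T  A  A  A  G
''  0  1  2  3  4  5  6  7  8
 T  1  0  1  2  3  4  5  6  7
 G  2  1  0  1  2  3  4  5  6
 T  3  2  1  1  1  2  3  4  5
 C  4  3  2  2  2  2  3  4  5
 C  5  4  3  3  3  3  3  4  5
 C  6  5  4  4  4  4  4  4  5
 G  7  6  5  5  5  5  5  5  4
 A  8  7  6  5  6  5  5  5  5
 G  9  8  7  6  6  6  6  6  5

1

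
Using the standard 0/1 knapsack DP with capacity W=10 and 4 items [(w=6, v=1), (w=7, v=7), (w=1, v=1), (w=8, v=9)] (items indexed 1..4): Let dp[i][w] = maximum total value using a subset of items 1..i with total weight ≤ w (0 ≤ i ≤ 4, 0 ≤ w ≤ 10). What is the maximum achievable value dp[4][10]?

i\w   0   1   2   3   4   5   6   7   8   9  10
  0   0   0   0   0   0   0   0   0   0   0   0
  1   0   0   0   0   0   0   1   1   1   1   1
  2   0   0   0   0   0   0   1   7   7   7   7
  3   0   1   1   1   1   1   1   7   8   8   8
  4   0   1   1   1   1   1   1   7   9  10  10

10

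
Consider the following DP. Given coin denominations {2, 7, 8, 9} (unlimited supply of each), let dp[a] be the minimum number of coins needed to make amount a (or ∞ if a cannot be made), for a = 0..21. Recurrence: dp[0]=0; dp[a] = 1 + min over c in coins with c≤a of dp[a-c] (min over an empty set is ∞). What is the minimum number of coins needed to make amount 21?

3

 a  0  1  2  3  4  5  6  7  8  9 10 11 12 13 14 15 16 17 18 19 20 21
dp  0  -  1  -  2  -  3  1  1  1  2  2  3  3  2  2  2  2  2  3  3  3
(- denotes ∞ / unreachable)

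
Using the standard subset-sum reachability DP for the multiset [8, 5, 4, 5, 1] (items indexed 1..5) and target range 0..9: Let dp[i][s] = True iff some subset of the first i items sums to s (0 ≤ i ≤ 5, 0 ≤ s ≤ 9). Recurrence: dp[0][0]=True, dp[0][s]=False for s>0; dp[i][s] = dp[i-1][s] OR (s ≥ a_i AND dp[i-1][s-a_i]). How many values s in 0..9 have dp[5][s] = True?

7

i\s   0   1   2   3   4   5   6   7   8   9
  0   T   F   F   F   F   F   F   F   F   F
  1   T   F   F   F   F   F   F   F   T   F
  2   T   F   F   F   F   T   F   F   T   F
  3   T   F   F   F   T   T   F   F   T   T
  4   T   F   F   F   T   T   F   F   T   T
  5   T   T   F   F   T   T   T   F   T   T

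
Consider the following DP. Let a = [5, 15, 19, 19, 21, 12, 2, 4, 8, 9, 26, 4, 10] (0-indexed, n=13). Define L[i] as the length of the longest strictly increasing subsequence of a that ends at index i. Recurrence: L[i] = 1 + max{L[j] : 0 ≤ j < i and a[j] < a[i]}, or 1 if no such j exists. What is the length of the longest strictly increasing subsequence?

5

   i    0    1    2    3    4    5    6    7    8    9   10   11   12
a[i]    5   15   19   19   21   12    2    4    8    9   26    4   10
L[i]    1    2    3    3    4    2    1    2    3    4    5    2    5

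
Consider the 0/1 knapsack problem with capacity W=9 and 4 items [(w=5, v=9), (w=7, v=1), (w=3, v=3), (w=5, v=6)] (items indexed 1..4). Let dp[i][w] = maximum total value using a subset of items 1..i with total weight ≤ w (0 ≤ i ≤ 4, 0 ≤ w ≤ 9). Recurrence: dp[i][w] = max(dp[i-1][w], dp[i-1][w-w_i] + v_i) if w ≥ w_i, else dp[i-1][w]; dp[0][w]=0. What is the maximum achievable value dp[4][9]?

12

i\w   0   1   2   3   4   5   6   7   8   9
  0   0   0   0   0   0   0   0   0   0   0
  1   0   0   0   0   0   9   9   9   9   9
  2   0   0   0   0   0   9   9   9   9   9
  3   0   0   0   3   3   9   9   9  12  12
  4   0   0   0   3   3   9   9   9  12  12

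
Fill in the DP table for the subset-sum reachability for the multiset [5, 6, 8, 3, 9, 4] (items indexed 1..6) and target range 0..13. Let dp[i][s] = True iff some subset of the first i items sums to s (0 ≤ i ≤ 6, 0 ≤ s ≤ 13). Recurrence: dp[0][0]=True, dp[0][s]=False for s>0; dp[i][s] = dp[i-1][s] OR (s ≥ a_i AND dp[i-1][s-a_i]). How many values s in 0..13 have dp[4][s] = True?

i\s   0   1   2   3   4   5   6   7   8   9  10  11  12  13
  0   T   F   F   F   F   F   F   F   F   F   F   F   F   F
  1   T   F   F   F   F   T   F   F   F   F   F   F   F   F
  2   T   F   F   F   F   T   T   F   F   F   F   T   F   F
  3   T   F   F   F   F   T   T   F   T   F   F   T   F   T
  4   T   F   F   T   F   T   T   F   T   T   F   T   F   T
  5   T   F   F   T   F   T   T   F   T   T   F   T   T   T
  6   T   F   F   T   T   T   T   T   T   T   T   T   T   T

8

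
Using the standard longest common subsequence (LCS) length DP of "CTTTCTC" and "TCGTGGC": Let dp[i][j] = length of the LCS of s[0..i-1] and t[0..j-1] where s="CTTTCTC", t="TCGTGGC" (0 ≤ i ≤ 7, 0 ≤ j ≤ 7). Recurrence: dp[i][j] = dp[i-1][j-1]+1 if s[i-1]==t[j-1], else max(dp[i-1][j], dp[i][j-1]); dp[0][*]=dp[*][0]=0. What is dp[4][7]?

   ''  T  C  G  T  G  G  C
''  0  0  0  0  0  0  0  0
 C  0  0  1  1  1  1  1  1
 T  0  1  1  1  2  2  2  2
 T  0  1  1  1  2  2  2  2
 T  0  1  1  1  2  2  2  2
 C  0  1  2  2  2  2  2  3
 T  0  1  2  2  3  3  3  3
 C  0  1  2  2  3  3  3  4

2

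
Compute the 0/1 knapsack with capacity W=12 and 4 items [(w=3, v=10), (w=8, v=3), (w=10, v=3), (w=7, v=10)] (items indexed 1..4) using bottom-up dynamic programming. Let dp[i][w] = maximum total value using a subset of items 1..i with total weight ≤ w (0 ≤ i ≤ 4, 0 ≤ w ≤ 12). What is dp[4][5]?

i\w   0   1   2   3   4   5   6   7   8   9  10  11  12
  0   0   0   0   0   0   0   0   0   0   0   0   0   0
  1   0   0   0  10  10  10  10  10  10  10  10  10  10
  2   0   0   0  10  10  10  10  10  10  10  10  13  13
  3   0   0   0  10  10  10  10  10  10  10  10  13  13
  4   0   0   0  10  10  10  10  10  10  10  20  20  20

10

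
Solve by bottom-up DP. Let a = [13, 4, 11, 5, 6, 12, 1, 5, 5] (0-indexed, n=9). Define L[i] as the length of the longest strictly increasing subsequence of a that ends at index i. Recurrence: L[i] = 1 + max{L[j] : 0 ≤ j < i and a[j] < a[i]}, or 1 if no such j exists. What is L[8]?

   i    0    1    2    3    4    5    6    7    8
a[i]   13    4   11    5    6   12    1    5    5
L[i]    1    1    2    2    3    4    1    2    2

2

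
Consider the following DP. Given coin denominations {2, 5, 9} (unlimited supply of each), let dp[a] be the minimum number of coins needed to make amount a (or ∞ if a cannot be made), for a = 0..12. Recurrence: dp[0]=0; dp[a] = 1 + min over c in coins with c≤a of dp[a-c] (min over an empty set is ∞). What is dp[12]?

 a  0  1  2  3  4  5  6  7  8  9 10 11 12
dp  0  -  1  -  2  1  3  2  4  1  2  2  3
(- denotes ∞ / unreachable)

3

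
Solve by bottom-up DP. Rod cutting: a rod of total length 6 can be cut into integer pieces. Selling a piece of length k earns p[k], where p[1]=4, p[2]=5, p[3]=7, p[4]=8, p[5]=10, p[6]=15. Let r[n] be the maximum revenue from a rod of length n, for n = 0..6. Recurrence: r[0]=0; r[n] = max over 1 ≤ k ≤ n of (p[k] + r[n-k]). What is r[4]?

16

   n    0    1    2    3    4    5    6
r[n]    0    4    8   12   16   20   24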